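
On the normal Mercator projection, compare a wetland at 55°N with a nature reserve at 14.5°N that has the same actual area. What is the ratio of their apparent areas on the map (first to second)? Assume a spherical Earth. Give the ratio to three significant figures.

Mercator areal scale is sec²φ.
At 55°: sec²(55°) = 1/0.5736² = 3.040.
At 14.5°: sec²(14.5°) = 1/0.9681² = 1.067.
Ratio = 3.040/1.067 = cos²(14.5°)/cos²(55°) ≈ 2.85.

2.85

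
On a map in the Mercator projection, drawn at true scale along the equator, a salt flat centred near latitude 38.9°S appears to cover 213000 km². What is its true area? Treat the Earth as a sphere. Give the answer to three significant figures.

Mercator is conformal, so the point scale is isotropic: h = k = sec φ = 1/cos φ.
Areal scale = k² = sec²φ = 1/cos²(38.9°) = 1/0.7782² = 1.651.
True area = apparent / (areal scale) = 213000 / 1.651 ≈ 129000 km².

129000 km²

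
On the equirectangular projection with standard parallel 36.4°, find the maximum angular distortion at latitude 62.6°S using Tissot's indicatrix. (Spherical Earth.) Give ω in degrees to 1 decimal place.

The equidistant cylindrical projection with φ₀ = 36.4° has h = 1 (meridians true) and k = cos φ₀ / cos φ along parallels.
At 62.6°: h = 1.000, k = 1.749; principal scales a = 1.749, b = 1.000.
sin(ω/2) = (a − b)/(a + b) = 0.7490/2.749 = 0.2725, so ω = 2 arcsin(0.2725) ≈ 31.6°.

31.6°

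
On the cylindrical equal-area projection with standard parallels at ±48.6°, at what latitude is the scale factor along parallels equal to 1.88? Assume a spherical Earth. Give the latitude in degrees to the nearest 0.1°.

69.4°

A cylindrical equal-area projection with standard parallel φ₀ has meridian scale h = cos φ / cos φ₀ and parallel scale k = cos φ₀ / cos φ (so areas are preserved, h·k = 1).
k = cos φ₀ / cos φ = 1.88  ⇒  cos φ = cos 48.6° / 1.88 = 0.3518.
φ = arccos(0.3518) ≈ 69.4°.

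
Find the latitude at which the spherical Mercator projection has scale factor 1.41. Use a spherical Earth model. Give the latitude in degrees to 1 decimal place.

Mercator scale is k = sec φ = 1/cos φ.
1/cos φ = 1.41  ⇒  cos φ = 0.7092  ⇒  φ = arccos(0.7092) ≈ 44.8°.

44.8°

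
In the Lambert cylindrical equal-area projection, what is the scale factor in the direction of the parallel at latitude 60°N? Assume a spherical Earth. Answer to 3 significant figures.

2.00

The Lambert cylindrical equal-area projection is the cylindrical equal-area projection with its standard parallel at the equator (φ₀ = 0). A cylindrical equal-area projection with standard parallel φ₀ has meridian scale h = cos φ / cos φ₀ and parallel scale k = cos φ₀ / cos φ (so areas are preserved, h·k = 1).
k = cos 0° / cos 60° = 1.000/0.5000 = 2.000.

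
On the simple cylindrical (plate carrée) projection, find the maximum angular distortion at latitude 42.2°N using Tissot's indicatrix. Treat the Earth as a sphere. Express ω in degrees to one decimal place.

17.1°

In the plate carrée (x = Rλ, y = Rφ), meridians are true-scale (h = 1) and parallels are stretched by k = sec φ.
At 42.2°: h = 1.000, k = 1.350; principal scales a = 1.350, b = 1.000.
sin(ω/2) = (a − b)/(a + b) = 0.3499/2.350 = 0.1489, so ω = 2 arcsin(0.1489) ≈ 17.1°.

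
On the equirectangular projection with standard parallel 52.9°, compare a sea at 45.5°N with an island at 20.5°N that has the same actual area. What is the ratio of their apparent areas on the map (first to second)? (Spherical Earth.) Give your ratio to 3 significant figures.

In the equirectangular projection with standard parallel φ₀ = 52.9° (x = Rλ cos φ₀, y = Rφ), meridians are true-scale (h = 1) and the parallel scale is k = cos φ₀ / cos φ.
Areal scale at 45.5°: h·k = 1.000 × 0.8606 = 0.8606.
Areal scale at 20.5°: h·k = 1.000 × 0.6440 = 0.6440.
Ratio = 0.8606/0.6440 ≈ 1.34.

1.34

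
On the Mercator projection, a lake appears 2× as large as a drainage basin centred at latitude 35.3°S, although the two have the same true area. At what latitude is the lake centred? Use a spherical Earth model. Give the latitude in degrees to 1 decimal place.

On Mercator, (apparent₁)/(apparent₂) = sec²φ₁ / sec²φ₂ when true areas are equal.
cos²φ₂ / cos²φ₁ = 2  ⇒  cos φ₁ = cos 35.3° / √2 = 0.8161/1.414 = 0.5771.
φ₁ = arccos(0.5771) ≈ 54.8°.

54.8°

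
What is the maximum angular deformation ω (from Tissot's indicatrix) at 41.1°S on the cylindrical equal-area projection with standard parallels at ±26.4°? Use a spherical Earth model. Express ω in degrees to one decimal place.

19.7°

For cylindrical equal-area with standard parallel φ₀, h = cos φ / cos φ₀ and k = cos φ₀ / cos φ, so h·k = 1.
At 41.1°: h = 0.8413, k = 1.189; principal scales a = 1.189, b = 0.8413.
sin(ω/2) = (a − b)/(a + b) = 0.3473/2.030 = 0.1711, so ω = 2 arcsin(0.1711) ≈ 19.7°.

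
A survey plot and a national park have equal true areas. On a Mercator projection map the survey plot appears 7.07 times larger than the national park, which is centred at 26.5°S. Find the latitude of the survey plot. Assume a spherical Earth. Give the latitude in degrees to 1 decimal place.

70.3°

For equal true areas on Mercator, apparent areas scale as sec²φ, so the ratio is cos²φ₂ / cos²φ₁.
cos²φ₂ / cos²φ₁ = 7.07  ⇒  cos φ₁ = cos 26.5° / √7.07 = 0.8949/2.659 = 0.3366.
φ₁ = arccos(0.3366) ≈ 70.3°.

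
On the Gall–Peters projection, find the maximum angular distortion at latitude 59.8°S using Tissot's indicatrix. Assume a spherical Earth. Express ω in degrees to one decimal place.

Gall–Peters is a cylindrical equal-area projection with standard parallels at ±45°. A cylindrical equal-area projection with standard parallel φ₀ has meridian scale h = cos φ / cos φ₀ and parallel scale k = cos φ₀ / cos φ (so areas are preserved, h·k = 1).
At 59.8°: h = 0.7114, k = 1.406; principal scales a = 1.406, b = 0.7114.
sin(ω/2) = (a − b)/(a + b) = 0.6943/2.117 = 0.3280, so ω = 2 arcsin(0.3280) ≈ 38.3°.

38.3°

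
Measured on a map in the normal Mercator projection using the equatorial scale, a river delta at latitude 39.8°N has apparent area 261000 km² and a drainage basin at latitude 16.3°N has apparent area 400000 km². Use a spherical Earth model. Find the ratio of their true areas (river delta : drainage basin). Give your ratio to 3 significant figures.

On Mercator the areal scale is sec²φ, so true area = apparent × cos²φ.
True area of river delta: 261000 × cos²(39.8°) = 261000 × 0.5903 = 154100 km².
True area of drainage basin: 400000 × cos²(16.3°) = 400000 × 0.9212 = 368500 km².
Ratio = 154100 / 368500 ≈ 0.418.

0.418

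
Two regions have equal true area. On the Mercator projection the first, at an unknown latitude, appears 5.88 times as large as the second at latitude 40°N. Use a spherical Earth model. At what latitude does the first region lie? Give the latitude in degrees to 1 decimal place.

For equal true areas on Mercator, apparent areas scale as sec²φ, so the ratio is cos²φ₂ / cos²φ₁.
cos²φ₂ / cos²φ₁ = 5.88  ⇒  cos φ₁ = cos 40° / √5.88 = 0.7660/2.425 = 0.3159.
φ₁ = arccos(0.3159) ≈ 71.6°.

71.6°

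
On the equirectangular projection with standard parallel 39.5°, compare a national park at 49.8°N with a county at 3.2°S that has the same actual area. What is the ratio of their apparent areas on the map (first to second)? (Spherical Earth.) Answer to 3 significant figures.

The equidistant cylindrical projection with φ₀ = 39.5° has h = 1 (meridians true) and k = cos φ₀ / cos φ along parallels.
Areal scale at 49.8°: h·k = 1.000 × 1.195 = 1.195.
Areal scale at 3.2°: h·k = 1.000 × 0.7728 = 0.7728.
Ratio = 1.195/0.7728 ≈ 1.55.

1.55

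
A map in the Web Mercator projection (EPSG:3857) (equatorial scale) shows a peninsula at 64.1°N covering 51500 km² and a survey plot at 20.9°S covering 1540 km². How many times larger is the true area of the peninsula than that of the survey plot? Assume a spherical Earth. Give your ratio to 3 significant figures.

7.31

Since Mercator area scale is 1/cos²φ, the true area equals the apparent area multiplied by cos²φ.
True area of peninsula: 51500 × cos²(64.1°) = 51500 × 0.1908 = 9826 km².
True area of survey plot: 1540 × cos²(20.9°) = 1540 × 0.8727 = 1344 km².
Ratio = 9826 / 1344 ≈ 7.31.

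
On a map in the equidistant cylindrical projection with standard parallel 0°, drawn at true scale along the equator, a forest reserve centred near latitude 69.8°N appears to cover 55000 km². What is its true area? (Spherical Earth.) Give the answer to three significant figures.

In the plate carrée (x = Rλ, y = Rφ), meridians are true-scale (h = 1) and parallels are stretched by k = sec φ.
Areal scale = h·k = 1 × sec φ; at 69.8°, h = 1.000, k = 2.896, so h·k = 2.896.
True area = apparent / (areal scale) = 55000 / 2.896 ≈ 19000 km².

19000 km²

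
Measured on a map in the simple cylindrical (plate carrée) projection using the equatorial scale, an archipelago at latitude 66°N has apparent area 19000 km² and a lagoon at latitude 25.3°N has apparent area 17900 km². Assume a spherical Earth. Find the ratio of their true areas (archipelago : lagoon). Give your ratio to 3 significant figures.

0.478

Plate carrée has h = 1 and k = sec φ, giving areal scale sec φ; true area = (apparent area) · cos φ.
True area of archipelago: 19000 × cos(66°) = 19000 × 0.4067 = 7728 km².
True area of lagoon: 17900 × cos(25.3°) = 17900 × 0.9041 = 16180 km².
Ratio = 7728 / 16180 ≈ 0.478.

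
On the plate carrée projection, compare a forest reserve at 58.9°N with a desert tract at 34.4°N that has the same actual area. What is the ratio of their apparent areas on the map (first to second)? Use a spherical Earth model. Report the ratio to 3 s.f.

1.60

In the plate carrée (x = Rλ, y = Rφ), meridians are true-scale (h = 1) and parallels are stretched by k = sec φ.
Areal scale at 58.9°: h·k = 1.000 × 1.936 = 1.936.
Areal scale at 34.4°: h·k = 1.000 × 1.212 = 1.212.
Ratio = 1.936/1.212 ≈ 1.60.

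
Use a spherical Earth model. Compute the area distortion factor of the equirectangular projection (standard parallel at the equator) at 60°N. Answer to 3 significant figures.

In the plate carrée (x = Rλ, y = Rφ), meridians are true-scale (h = 1) and parallels are stretched by k = sec φ.
Areal scale = h·k = 1 × sec φ; at 60°, h = 1.000, k = 2.000, so h·k = 2.000.

2.00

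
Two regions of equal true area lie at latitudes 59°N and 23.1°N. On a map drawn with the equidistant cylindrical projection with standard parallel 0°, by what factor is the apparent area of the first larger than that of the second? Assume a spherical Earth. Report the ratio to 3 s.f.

1.79

Plate carrée maps x = Rλ, y = Rφ. The meridian scale is h = 1 and the parallel scale is k = 1/cos φ = sec φ.
Areal scale at 59°: h·k = 1.000 × 1.942 = 1.942.
Areal scale at 23.1°: h·k = 1.000 × 1.087 = 1.087.
Ratio = 1.942/1.087 ≈ 1.79.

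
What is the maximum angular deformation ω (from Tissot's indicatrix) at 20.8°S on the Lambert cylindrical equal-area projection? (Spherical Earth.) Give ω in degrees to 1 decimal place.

7.7°

The Lambert cylindrical equal-area projection is the cylindrical equal-area projection with its standard parallel at the equator (φ₀ = 0). A cylindrical equal-area projection with standard parallel φ₀ has meridian scale h = cos φ / cos φ₀ and parallel scale k = cos φ₀ / cos φ (so areas are preserved, h·k = 1).
At 20.8°: h = 0.9348, k = 1.070; principal scales a = 1.070, b = 0.9348.
sin(ω/2) = (a − b)/(a + b) = 0.1349/2.005 = 0.06729, so ω = 2 arcsin(0.06729) ≈ 7.7°.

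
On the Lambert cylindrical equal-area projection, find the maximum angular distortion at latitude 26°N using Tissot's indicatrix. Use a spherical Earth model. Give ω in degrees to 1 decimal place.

The Lambert cylindrical equal-area projection is the cylindrical equal-area projection with its standard parallel at the equator (φ₀ = 0). Cylindrical equal-area (φ₀ = 0°): h = cos φ / cos 0° along meridians, k = cos 0° / cos φ along parallels; h·k = 1.
At 26°: h = 0.8988, k = 1.113; principal scales a = 1.113, b = 0.8988.
sin(ω/2) = (a − b)/(a + b) = 0.2138/2.011 = 0.1063, so ω = 2 arcsin(0.1063) ≈ 12.2°.

12.2°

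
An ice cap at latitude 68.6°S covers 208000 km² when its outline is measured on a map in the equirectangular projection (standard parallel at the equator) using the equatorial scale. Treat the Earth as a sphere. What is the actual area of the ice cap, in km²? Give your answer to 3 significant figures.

75900 km²

Plate carrée maps x = Rλ, y = Rφ. The meridian scale is h = 1 and the parallel scale is k = 1/cos φ = sec φ.
Areal scale = h·k = 1 × sec φ; at 68.6°, h = 1.000, k = 2.741, so h·k = 2.741.
True area = apparent / (areal scale) = 208000 / 2.741 ≈ 75900 km².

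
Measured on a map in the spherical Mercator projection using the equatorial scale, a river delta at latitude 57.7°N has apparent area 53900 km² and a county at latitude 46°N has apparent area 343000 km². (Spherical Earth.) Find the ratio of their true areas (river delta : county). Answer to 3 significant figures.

0.0930

Since Mercator area scale is 1/cos²φ, the true area equals the apparent area multiplied by cos²φ.
True area of river delta: 53900 × cos²(57.7°) = 53900 × 0.2855 = 15390 km².
True area of county: 343000 × cos²(46°) = 343000 × 0.4826 = 165500 km².
Ratio = 15390 / 165500 ≈ 0.0930.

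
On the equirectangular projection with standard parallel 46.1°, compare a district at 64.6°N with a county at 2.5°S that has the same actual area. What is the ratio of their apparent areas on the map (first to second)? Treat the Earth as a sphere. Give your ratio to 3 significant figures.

With standard parallel φ₀ = 46.1°, the equirectangular projection gives x = Rλ cos φ₀, y = Rφ, so h = 1 and k = cos 46.1° / cos φ.
Areal scale at 64.6°: h·k = 1.000 × 1.617 = 1.617.
Areal scale at 2.5°: h·k = 1.000 × 0.6941 = 0.6941.
Ratio = 1.617/0.6941 ≈ 2.33.

2.33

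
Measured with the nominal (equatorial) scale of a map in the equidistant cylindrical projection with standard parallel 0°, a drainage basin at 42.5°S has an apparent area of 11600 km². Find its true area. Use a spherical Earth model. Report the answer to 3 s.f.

For the equirectangular projection with φ₀ = 0 (plate carrée), h = 1 along meridians and k = sec φ along parallels.
Areal scale = h·k = 1 × sec φ; at 42.5°, h = 1.000, k = 1.356, so h·k = 1.356.
True area = apparent / (areal scale) = 11600 / 1.356 ≈ 8550 km².

8550 km²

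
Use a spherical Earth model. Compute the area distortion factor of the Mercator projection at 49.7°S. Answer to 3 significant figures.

2.39

Mercator is conformal, so the point scale is isotropic: h = k = sec φ = 1/cos φ.
Areal scale = k² = sec²φ = 1/cos²(49.7°) = 1/0.6468² = 2.390.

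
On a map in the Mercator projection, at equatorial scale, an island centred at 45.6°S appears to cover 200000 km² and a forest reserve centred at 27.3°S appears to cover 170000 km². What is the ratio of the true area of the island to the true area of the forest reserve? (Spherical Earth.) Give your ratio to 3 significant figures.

0.729

On Mercator the areal scale is sec²φ, so true area = apparent × cos²φ.
True area of island: 200000 × cos²(45.6°) = 200000 × 0.4895 = 97910 km².
True area of forest reserve: 170000 × cos²(27.3°) = 170000 × 0.7896 = 134200 km².
Ratio = 97910 / 134200 ≈ 0.729.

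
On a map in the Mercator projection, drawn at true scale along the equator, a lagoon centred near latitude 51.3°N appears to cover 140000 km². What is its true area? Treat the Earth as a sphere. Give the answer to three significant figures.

54700 km²

For Mercator, h = k = sec φ (a conformal cylindrical projection has a single point scale, 1/cos φ).
Areal scale = k² = sec²φ = 1/cos²(51.3°) = 1/0.6252² = 2.558.
True area = apparent / (areal scale) = 140000 / 2.558 ≈ 54700 km².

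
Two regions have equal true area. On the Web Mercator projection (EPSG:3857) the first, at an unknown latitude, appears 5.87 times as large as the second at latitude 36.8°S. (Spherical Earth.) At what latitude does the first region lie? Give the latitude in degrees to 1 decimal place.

For equal true areas on Mercator, apparent areas scale as sec²φ, so the ratio is cos²φ₂ / cos²φ₁.
cos²φ₂ / cos²φ₁ = 5.87  ⇒  cos φ₁ = cos 36.8° / √5.87 = 0.8007/2.423 = 0.3305.
φ₁ = arccos(0.3305) ≈ 70.7°.

70.7°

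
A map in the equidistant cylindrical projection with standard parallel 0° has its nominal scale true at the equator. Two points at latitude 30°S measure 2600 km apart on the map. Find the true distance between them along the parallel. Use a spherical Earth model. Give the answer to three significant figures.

2250 km

For the equirectangular projection with φ₀ = 0 (plate carrée), h = 1 along meridians and k = sec φ along parallels.
Along the parallel at 30°, map distances are exaggerated by k = sec 30° = 1.155.
True distance = 2600 / 1.155 = 2600 × cos 30° ≈ 2250 km.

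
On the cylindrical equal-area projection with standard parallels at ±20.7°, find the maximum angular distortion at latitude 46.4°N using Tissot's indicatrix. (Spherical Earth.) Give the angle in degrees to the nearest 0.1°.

34.4°

For cylindrical equal-area with standard parallel φ₀, h = cos φ / cos φ₀ and k = cos φ₀ / cos φ, so h·k = 1.
At 46.4°: h = 0.7372, k = 1.356; principal scales a = 1.356, b = 0.7372.
sin(ω/2) = (a − b)/(a + b) = 0.6193/2.094 = 0.2958, so ω = 2 arcsin(0.2958) ≈ 34.4°.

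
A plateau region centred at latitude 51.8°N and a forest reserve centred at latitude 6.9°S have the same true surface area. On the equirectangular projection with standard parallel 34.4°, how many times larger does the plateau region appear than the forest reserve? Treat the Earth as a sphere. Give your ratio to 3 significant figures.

In the equirectangular projection with standard parallel φ₀ = 34.4° (x = Rλ cos φ₀, y = Rφ), meridians are true-scale (h = 1) and the parallel scale is k = cos φ₀ / cos φ.
Areal scale at 51.8°: h·k = 1.000 × 1.334 = 1.334.
Areal scale at 6.9°: h·k = 1.000 × 0.8311 = 0.8311.
Ratio = 1.334/0.8311 ≈ 1.61.

1.61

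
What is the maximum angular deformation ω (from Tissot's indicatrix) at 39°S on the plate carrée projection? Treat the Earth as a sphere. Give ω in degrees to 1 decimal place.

In the plate carrée (x = Rλ, y = Rφ), meridians are true-scale (h = 1) and parallels are stretched by k = sec φ.
At 39°: h = 1.000, k = 1.287; principal scales a = 1.287, b = 1.000.
sin(ω/2) = (a − b)/(a + b) = 0.2868/2.287 = 0.1254, so ω = 2 arcsin(0.1254) ≈ 14.4°.

14.4°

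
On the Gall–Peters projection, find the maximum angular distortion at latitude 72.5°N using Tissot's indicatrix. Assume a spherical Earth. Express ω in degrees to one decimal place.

87.8°

Gall–Peters is a cylindrical equal-area projection with standard parallels at ±45°. Cylindrical equal-area (φ₀ = 45°): h = cos φ / cos 45° along meridians, k = cos 45° / cos φ along parallels; h·k = 1.
At 72.5°: h = 0.4253, k = 2.351; principal scales a = 2.351, b = 0.4253.
sin(ω/2) = (a − b)/(a + b) = 1.926/2.777 = 0.6937, so ω = 2 arcsin(0.6937) ≈ 87.8°.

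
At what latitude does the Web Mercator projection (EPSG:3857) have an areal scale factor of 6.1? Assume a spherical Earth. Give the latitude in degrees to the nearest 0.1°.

66.1°

Mercator areal scale is sec²φ.
sec²φ = 6.1  ⇒  cos²φ = 0.1639  ⇒  cos φ = 0.4049.
φ = arccos(0.4049) ≈ 66.1°.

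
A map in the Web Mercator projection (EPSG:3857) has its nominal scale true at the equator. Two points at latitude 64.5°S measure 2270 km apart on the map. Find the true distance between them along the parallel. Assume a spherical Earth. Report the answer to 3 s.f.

Mercator is conformal, so the point scale is isotropic: h = k = sec φ = 1/cos φ.
Along the parallel at 64.5°, map distances are exaggerated by k = sec 64.5° = 2.323.
True distance = 2270 / 2.323 = 2270 × cos 64.5° ≈ 977 km.

977 km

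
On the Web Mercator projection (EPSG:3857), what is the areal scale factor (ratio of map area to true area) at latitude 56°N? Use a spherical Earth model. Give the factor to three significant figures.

3.20

For Mercator, h = k = sec φ (a conformal cylindrical projection has a single point scale, 1/cos φ).
Areal scale = k² = sec²φ = 1/cos²(56°) = 1/0.5592² = 3.198.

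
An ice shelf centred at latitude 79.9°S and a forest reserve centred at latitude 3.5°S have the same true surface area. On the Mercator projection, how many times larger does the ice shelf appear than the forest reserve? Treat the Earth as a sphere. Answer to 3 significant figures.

On Mercator, area is exaggerated by sec²φ = 1/cos²φ.
At 79.9°: sec²(79.9°) = 1/0.1754² = 32.52.
At 3.5°: sec²(3.5°) = 1/0.9981² = 1.004.
Ratio = 32.52/1.004 = cos²(3.5°)/cos²(79.9°) ≈ 32.4.

32.4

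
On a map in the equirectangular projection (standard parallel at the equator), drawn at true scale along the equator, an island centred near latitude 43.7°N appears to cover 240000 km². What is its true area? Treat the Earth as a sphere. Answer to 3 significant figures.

174000 km²

Plate carrée maps x = Rλ, y = Rφ. The meridian scale is h = 1 and the parallel scale is k = 1/cos φ = sec φ.
Areal scale = h·k = 1 × sec φ; at 43.7°, h = 1.000, k = 1.383, so h·k = 1.383.
True area = apparent / (areal scale) = 240000 / 1.383 ≈ 174000 km².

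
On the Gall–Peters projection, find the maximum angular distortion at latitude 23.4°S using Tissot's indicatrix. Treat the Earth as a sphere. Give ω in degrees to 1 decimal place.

The Gall–Peters projection is cylindrical equal-area with φ₀ = 45°. Cylindrical equal-area (φ₀ = 45°): h = cos φ / cos 45° along meridians, k = cos 45° / cos φ along parallels; h·k = 1.
At 23.4°: h = 1.298, k = 0.7705; principal scales a = 1.298, b = 0.7705.
sin(ω/2) = (a − b)/(a + b) = 0.5274/2.068 = 0.2550, so ω = 2 arcsin(0.2550) ≈ 29.5°.

29.5°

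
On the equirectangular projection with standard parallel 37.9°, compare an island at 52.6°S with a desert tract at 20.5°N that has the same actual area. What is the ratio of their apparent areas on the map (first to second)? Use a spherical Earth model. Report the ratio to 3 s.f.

1.54

The equidistant cylindrical projection with φ₀ = 37.9° has h = 1 (meridians true) and k = cos φ₀ / cos φ along parallels.
Areal scale at 52.6°: h·k = 1.000 × 1.299 = 1.299.
Areal scale at 20.5°: h·k = 1.000 × 0.8424 = 0.8424.
Ratio = 1.299/0.8424 ≈ 1.54.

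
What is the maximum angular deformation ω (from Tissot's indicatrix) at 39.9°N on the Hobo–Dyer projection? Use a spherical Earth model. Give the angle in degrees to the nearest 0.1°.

3.8°

Hobo–Dyer is a cylindrical equal-area projection with standard parallels at ±37.5°. For cylindrical equal-area with standard parallel φ₀, h = cos φ / cos φ₀ and k = cos φ₀ / cos φ, so h·k = 1.
At 39.9°: h = 0.9670, k = 1.034; principal scales a = 1.034, b = 0.9670.
sin(ω/2) = (a − b)/(a + b) = 0.06715/2.001 = 0.03355, so ω = 2 arcsin(0.03355) ≈ 3.8°.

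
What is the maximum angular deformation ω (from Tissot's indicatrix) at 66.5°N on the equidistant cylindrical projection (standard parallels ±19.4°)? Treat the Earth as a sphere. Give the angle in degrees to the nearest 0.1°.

47.9°

In the equirectangular projection with standard parallel φ₀ = 19.4° (x = Rλ cos φ₀, y = Rφ), meridians are true-scale (h = 1) and the parallel scale is k = cos φ₀ / cos φ.
At 66.5°: h = 1.000, k = 2.365; principal scales a = 2.365, b = 1.000.
sin(ω/2) = (a − b)/(a + b) = 1.365/3.365 = 0.4057, so ω = 2 arcsin(0.4057) ≈ 47.9°.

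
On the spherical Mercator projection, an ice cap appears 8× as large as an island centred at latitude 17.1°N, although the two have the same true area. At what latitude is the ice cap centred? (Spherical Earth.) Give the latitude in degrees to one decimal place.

70.2°

Mercator areal scale is sec²φ, so apparent-area ratio = sec²φ₁ / sec²φ₂ = cos²φ₂ / cos²φ₁.
cos²φ₂ / cos²φ₁ = 8  ⇒  cos φ₁ = cos 17.1° / √8 = 0.9558/2.828 = 0.3379.
φ₁ = arccos(0.3379) ≈ 70.2°.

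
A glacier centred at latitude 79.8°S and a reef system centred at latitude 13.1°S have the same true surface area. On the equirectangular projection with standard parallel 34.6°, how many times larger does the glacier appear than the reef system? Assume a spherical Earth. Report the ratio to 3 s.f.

With standard parallel φ₀ = 34.6°, the equirectangular projection gives x = Rλ cos φ₀, y = Rφ, so h = 1 and k = cos 34.6° / cos φ.
Areal scale at 79.8°: h·k = 1.000 × 4.648 = 4.648.
Areal scale at 13.1°: h·k = 1.000 × 0.8451 = 0.8451.
Ratio = 4.648/0.8451 ≈ 5.50.

5.50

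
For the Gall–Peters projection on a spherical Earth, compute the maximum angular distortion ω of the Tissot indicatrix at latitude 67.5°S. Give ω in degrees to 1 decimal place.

66.3°

The Gall–Peters projection is cylindrical equal-area with φ₀ = 45°. A cylindrical equal-area projection with standard parallel φ₀ has meridian scale h = cos φ / cos φ₀ and parallel scale k = cos φ₀ / cos φ (so areas are preserved, h·k = 1).
At 67.5°: h = 0.5412, k = 1.848; principal scales a = 1.848, b = 0.5412.
sin(ω/2) = (a − b)/(a + b) = 1.307/2.389 = 0.5469, so ω = 2 arcsin(0.5469) ≈ 66.3°.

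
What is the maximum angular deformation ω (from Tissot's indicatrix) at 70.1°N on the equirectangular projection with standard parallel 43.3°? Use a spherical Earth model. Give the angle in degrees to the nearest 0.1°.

42.5°

In the equirectangular projection with standard parallel φ₀ = 43.3° (x = Rλ cos φ₀, y = Rφ), meridians are true-scale (h = 1) and the parallel scale is k = cos φ₀ / cos φ.
At 70.1°: h = 1.000, k = 2.138; principal scales a = 2.138, b = 1.000.
sin(ω/2) = (a − b)/(a + b) = 1.138/3.138 = 0.3627, so ω = 2 arcsin(0.3627) ≈ 42.5°.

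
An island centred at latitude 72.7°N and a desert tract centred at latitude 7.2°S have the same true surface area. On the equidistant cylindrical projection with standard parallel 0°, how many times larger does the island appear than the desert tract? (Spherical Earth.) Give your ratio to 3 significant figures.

3.34

Plate carrée maps x = Rλ, y = Rφ. The meridian scale is h = 1 and the parallel scale is k = 1/cos φ = sec φ.
Areal scale at 72.7°: h·k = 1.000 × 3.363 = 3.363.
Areal scale at 7.2°: h·k = 1.000 × 1.008 = 1.008.
Ratio = 3.363/1.008 ≈ 3.34.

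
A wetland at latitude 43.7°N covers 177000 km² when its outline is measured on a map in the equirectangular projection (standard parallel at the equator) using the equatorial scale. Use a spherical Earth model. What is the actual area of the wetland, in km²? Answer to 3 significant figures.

Plate carrée maps x = Rλ, y = Rφ. The meridian scale is h = 1 and the parallel scale is k = 1/cos φ = sec φ.
Areal scale = h·k = 1 × sec φ; at 43.7°, h = 1.000, k = 1.383, so h·k = 1.383.
True area = apparent / (areal scale) = 177000 / 1.383 ≈ 128000 km².

128000 km²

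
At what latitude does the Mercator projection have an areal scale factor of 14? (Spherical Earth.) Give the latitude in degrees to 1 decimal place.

Mercator areal scale is sec²φ.
sec²φ = 14  ⇒  cos²φ = 0.07143  ⇒  cos φ = 0.2673.
φ = arccos(0.2673) ≈ 74.5°.

74.5°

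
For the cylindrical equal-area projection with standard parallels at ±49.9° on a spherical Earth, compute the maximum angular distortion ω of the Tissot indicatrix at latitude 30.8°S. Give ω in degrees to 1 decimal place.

32.5°

A cylindrical equal-area projection with standard parallel φ₀ has meridian scale h = cos φ / cos φ₀ and parallel scale k = cos φ₀ / cos φ (so areas are preserved, h·k = 1).
At 30.8°: h = 1.334, k = 0.7499; principal scales a = 1.334, b = 0.7499.
sin(ω/2) = (a − b)/(a + b) = 0.5836/2.083 = 0.2801, so ω = 2 arcsin(0.2801) ≈ 32.5°.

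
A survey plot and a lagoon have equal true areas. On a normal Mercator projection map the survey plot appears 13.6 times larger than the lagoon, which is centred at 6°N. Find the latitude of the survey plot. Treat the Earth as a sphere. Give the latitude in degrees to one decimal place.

74.4°

Mercator areal scale is sec²φ, so apparent-area ratio = sec²φ₁ / sec²φ₂ = cos²φ₂ / cos²φ₁.
cos²φ₂ / cos²φ₁ = 13.6  ⇒  cos φ₁ = cos 6° / √13.6 = 0.9945/3.688 = 0.2697.
φ₁ = arccos(0.2697) ≈ 74.4°.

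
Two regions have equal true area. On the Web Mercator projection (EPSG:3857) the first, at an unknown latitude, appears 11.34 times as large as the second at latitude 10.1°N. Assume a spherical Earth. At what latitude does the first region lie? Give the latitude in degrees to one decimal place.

73.0°

On Mercator, (apparent₁)/(apparent₂) = sec²φ₁ / sec²φ₂ when true areas are equal.
cos²φ₂ / cos²φ₁ = 11.34  ⇒  cos φ₁ = cos 10.1° / √11.34 = 0.9845/3.367 = 0.2924.
φ₁ = arccos(0.2924) ≈ 73.0°.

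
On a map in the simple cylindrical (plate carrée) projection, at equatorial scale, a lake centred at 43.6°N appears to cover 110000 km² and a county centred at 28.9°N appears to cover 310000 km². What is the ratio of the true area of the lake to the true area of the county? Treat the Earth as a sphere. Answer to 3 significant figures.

On the plate carrée, areal scale = h·k = 1 × sec φ, so true area = apparent × cos φ.
True area of lake: 110000 × cos(43.6°) = 110000 × 0.7242 = 79660 km².
True area of county: 310000 × cos(28.9°) = 310000 × 0.8755 = 271400 km².
Ratio = 79660 / 271400 ≈ 0.294.

0.294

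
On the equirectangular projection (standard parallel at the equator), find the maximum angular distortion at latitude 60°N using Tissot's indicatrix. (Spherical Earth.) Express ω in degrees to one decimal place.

Plate carrée maps x = Rλ, y = Rφ. The meridian scale is h = 1 and the parallel scale is k = 1/cos φ = sec φ.
At 60°: h = 1.000, k = 2.000; principal scales a = 2.000, b = 1.000.
sin(ω/2) = (a − b)/(a + b) = 1.0000/3.000 = 0.3333, so ω = 2 arcsin(0.3333) ≈ 38.9°.

38.9°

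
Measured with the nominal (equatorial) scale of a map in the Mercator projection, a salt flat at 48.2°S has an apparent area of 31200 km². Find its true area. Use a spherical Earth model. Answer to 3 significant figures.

13900 km²

For Mercator, h = k = sec φ (a conformal cylindrical projection has a single point scale, 1/cos φ).
Areal scale = k² = sec²φ = 1/cos²(48.2°) = 1/0.6665² = 2.251.
True area = apparent / (areal scale) = 31200 / 2.251 ≈ 13900 km².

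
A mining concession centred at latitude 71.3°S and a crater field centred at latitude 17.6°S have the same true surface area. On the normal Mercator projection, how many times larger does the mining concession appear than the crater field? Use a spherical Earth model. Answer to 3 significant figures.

8.84

On Mercator, area is exaggerated by sec²φ = 1/cos²φ.
At 71.3°: sec²(71.3°) = 1/0.3206² = 9.728.
At 17.6°: sec²(17.6°) = 1/0.9532² = 1.101.
Ratio = 9.728/1.101 = cos²(17.6°)/cos²(71.3°) ≈ 8.84.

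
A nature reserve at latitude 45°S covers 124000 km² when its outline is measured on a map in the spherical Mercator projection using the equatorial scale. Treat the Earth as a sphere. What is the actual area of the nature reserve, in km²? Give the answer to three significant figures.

62000 km²

The Mercator projection is conformal; its linear scale factor is the same in every direction and equals sec φ = 1/cos φ.
Areal scale = k² = sec²φ = 1/cos²(45°) = 1/0.7071² = 2.000.
True area = apparent / (areal scale) = 124000 / 2.000 ≈ 62000 km².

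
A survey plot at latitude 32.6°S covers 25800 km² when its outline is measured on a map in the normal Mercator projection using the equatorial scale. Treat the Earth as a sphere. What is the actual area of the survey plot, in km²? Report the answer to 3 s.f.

Mercator is conformal, so the point scale is isotropic: h = k = sec φ = 1/cos φ.
Areal scale = k² = sec²φ = 1/cos²(32.6°) = 1/0.8425² = 1.409.
True area = apparent / (areal scale) = 25800 / 1.409 ≈ 18300 km².

18300 km²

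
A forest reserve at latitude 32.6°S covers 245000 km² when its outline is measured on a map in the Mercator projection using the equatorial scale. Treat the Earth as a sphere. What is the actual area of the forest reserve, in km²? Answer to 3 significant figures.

The Mercator projection is conformal; its linear scale factor is the same in every direction and equals sec φ = 1/cos φ.
Areal scale = k² = sec²φ = 1/cos²(32.6°) = 1/0.8425² = 1.409.
True area = apparent / (areal scale) = 245000 / 1.409 ≈ 174000 km².

174000 km²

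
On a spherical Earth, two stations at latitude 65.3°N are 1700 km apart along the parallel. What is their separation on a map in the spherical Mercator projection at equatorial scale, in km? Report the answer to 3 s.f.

Mercator is conformal, so the point scale is isotropic: h = k = sec φ = 1/cos φ.
Along the parallel, k = sec 65.3° = 1/0.4179 = 2.393.
Map distance = 1700 × 2.393 ≈ 4070 km.

4070 km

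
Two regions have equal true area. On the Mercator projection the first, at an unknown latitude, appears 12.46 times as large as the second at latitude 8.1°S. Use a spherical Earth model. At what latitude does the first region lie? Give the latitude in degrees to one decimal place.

For equal true areas on Mercator, apparent areas scale as sec²φ, so the ratio is cos²φ₂ / cos²φ₁.
cos²φ₂ / cos²φ₁ = 12.46  ⇒  cos φ₁ = cos 8.1° / √12.46 = 0.9900/3.530 = 0.2805.
φ₁ = arccos(0.2805) ≈ 73.7°.

73.7°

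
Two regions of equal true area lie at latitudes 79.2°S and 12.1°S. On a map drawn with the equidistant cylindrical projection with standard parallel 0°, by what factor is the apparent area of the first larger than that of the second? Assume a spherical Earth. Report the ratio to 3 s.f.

Plate carrée maps x = Rλ, y = Rφ. The meridian scale is h = 1 and the parallel scale is k = 1/cos φ = sec φ.
Areal scale at 79.2°: h·k = 1.000 × 5.337 = 5.337.
Areal scale at 12.1°: h·k = 1.000 × 1.023 = 1.023.
Ratio = 5.337/1.023 ≈ 5.22.

5.22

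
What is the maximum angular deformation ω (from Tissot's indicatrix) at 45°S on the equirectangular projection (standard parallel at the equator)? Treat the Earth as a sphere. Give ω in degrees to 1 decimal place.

19.8°

Plate carrée maps x = Rλ, y = Rφ. The meridian scale is h = 1 and the parallel scale is k = 1/cos φ = sec φ.
At 45°: h = 1.000, k = 1.414; principal scales a = 1.414, b = 1.000.
sin(ω/2) = (a − b)/(a + b) = 0.4142/2.414 = 0.1716, so ω = 2 arcsin(0.1716) ≈ 19.8°.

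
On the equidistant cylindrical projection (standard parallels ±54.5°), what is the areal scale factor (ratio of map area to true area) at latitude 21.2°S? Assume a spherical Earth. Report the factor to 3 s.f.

0.623

The equidistant cylindrical projection with φ₀ = 54.5° has h = 1 (meridians true) and k = cos φ₀ / cos φ along parallels.
Areal scale = h·k = 1 × cos φ₀ / cos φ; at 21.2°, h = 1.000, k = 0.6229, so h·k = 0.6229.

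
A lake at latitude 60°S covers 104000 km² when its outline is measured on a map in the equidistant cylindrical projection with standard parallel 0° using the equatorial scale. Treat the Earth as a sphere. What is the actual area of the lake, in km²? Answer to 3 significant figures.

52000 km²

For the equirectangular projection with φ₀ = 0 (plate carrée), h = 1 along meridians and k = sec φ along parallels.
Areal scale = h·k = 1 × sec φ; at 60°, h = 1.000, k = 2.000, so h·k = 2.000.
True area = apparent / (areal scale) = 104000 / 2.000 ≈ 52000 km².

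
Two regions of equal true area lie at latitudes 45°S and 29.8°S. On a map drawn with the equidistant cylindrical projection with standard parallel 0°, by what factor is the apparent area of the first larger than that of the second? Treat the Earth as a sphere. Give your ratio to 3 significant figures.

1.23

In the plate carrée (x = Rλ, y = Rφ), meridians are true-scale (h = 1) and parallels are stretched by k = sec φ.
Areal scale at 45°: h·k = 1.000 × 1.414 = 1.414.
Areal scale at 29.8°: h·k = 1.000 × 1.152 = 1.152.
Ratio = 1.414/1.152 ≈ 1.23.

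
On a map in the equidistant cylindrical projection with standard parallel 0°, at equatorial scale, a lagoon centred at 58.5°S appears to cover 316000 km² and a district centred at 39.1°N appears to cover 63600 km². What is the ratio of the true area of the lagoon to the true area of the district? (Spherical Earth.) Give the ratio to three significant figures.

Plate carrée has h = 1 and k = sec φ, giving areal scale sec φ; true area = (apparent area) · cos φ.
True area of lagoon: 316000 × cos(58.5°) = 316000 × 0.5225 = 165100 km².
True area of district: 63600 × cos(39.1°) = 63600 × 0.7760 = 49360 km².
Ratio = 165100 / 49360 ≈ 3.35.

3.35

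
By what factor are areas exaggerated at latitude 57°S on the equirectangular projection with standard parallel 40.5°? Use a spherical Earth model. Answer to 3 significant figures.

1.40

With standard parallel φ₀ = 40.5°, the equirectangular projection gives x = Rλ cos φ₀, y = Rφ, so h = 1 and k = cos 40.5° / cos φ.
Areal scale = h·k = 1 × cos φ₀ / cos φ; at 57°, h = 1.000, k = 1.396, so h·k = 1.396.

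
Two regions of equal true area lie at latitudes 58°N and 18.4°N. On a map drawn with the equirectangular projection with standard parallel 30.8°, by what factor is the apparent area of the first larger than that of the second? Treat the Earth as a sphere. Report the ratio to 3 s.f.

In the equirectangular projection with standard parallel φ₀ = 30.8° (x = Rλ cos φ₀, y = Rφ), meridians are true-scale (h = 1) and the parallel scale is k = cos φ₀ / cos φ.
Areal scale at 58°: h·k = 1.000 × 1.621 = 1.621.
Areal scale at 18.4°: h·k = 1.000 × 0.9052 = 0.9052.
Ratio = 1.621/0.9052 ≈ 1.79.

1.79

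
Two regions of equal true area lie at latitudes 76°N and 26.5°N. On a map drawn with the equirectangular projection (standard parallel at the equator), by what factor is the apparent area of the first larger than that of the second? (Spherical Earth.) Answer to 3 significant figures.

3.70

In the plate carrée (x = Rλ, y = Rφ), meridians are true-scale (h = 1) and parallels are stretched by k = sec φ.
Areal scale at 76°: h·k = 1.000 × 4.134 = 4.134.
Areal scale at 26.5°: h·k = 1.000 × 1.117 = 1.117.
Ratio = 4.134/1.117 ≈ 3.70.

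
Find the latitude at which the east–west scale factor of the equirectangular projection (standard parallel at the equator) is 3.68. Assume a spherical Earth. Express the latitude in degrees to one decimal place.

74.2°

Plate carrée: h = 1, k = sec φ along parallels.
sec φ = 3.68  ⇒  cos φ = 0.2717  ⇒  φ ≈ 74.2°.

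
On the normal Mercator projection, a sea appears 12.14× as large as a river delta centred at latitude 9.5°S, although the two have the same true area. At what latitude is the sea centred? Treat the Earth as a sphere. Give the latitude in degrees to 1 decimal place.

73.6°

On Mercator, (apparent₁)/(apparent₂) = sec²φ₁ / sec²φ₂ when true areas are equal.
cos²φ₂ / cos²φ₁ = 12.14  ⇒  cos φ₁ = cos 9.5° / √12.14 = 0.9863/3.484 = 0.2831.
φ₁ = arccos(0.2831) ≈ 73.6°.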